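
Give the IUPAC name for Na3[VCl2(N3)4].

sodium tetraazidodichlorovanadate(III)

The 3 sodium counter-ions carry a total charge of +3, so each complex ion is 3−.
Ligand charges: 4×azido (-1 each), 2×chloro (-1 each); total -6. So V + (-6) = 3−, giving V = +3.
Ligands are named alphabetically: azido before chloro.
The complex ion is anionic, so vanadium takes the -ate form vanadate(III).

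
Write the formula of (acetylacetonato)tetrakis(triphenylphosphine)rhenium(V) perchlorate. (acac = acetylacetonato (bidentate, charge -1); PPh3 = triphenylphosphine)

Ligands: 1 acetylacetonato (acac, -1), 4 triphenylphosphine (PPh3, neutral). Ligand charge sum = -1.
With Re in oxidation state +5, the complex ion is [Re...]^4+.
Charge balance with perchlorate (-1) requires 1 complex ion per 4 perchlorate.

[Re(acac)(PPh3)4](ClO4)4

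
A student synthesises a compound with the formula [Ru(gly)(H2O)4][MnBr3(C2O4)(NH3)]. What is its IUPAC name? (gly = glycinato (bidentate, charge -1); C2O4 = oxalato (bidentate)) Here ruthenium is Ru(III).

tetraaqua(glycinato)ruthenium(III) amminetribromooxalatomanganate(III)

Both ions are complex: the cation is named first with the plain metal name, the anion second with the -ate form; each ion's ligands are alphabetised independently.
Ru is given as +3; the cation's ligand charges sum to -1, so the complex cation is 2+.
A 1:1 salt means the anion carries the equal and opposite charge, 2−.
Anion: ligand charges sum to -5; for the ion to be 2−, Mn = +3.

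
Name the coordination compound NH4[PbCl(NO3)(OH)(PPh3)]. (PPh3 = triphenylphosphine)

The 1 ammonium counter-ion carries a total charge of +1, so each complex ion is 1−.
Ligand charges: 1×chloro (-1 each), 1×triphenylphosphine (neutral), 1×hydroxo (-1 each), 1×nitrato (-1 each); total -3. So Pb + (-3) = 1−, giving Pb = +2.
Ligands are named alphabetically: chloro before hydroxo before nitrato before triphenylphosphine.
The complex ion is anionic, so lead takes the -ate form plumbate(II).

ammonium chlorohydroxonitrato(triphenylphosphine)plumbate(II)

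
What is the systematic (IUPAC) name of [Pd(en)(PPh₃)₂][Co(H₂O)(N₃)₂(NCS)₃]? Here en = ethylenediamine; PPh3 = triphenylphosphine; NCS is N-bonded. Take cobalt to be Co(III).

(ethylenediamine)bis(triphenylphosphine)palladium(II) aquadiazidotriisothiocyanatocobaltate(III)

Both ions are complex: the cation is named first with the plain metal name, the anion second with the -ate form; each ion's ligands are alphabetised independently.
Co is given as +3; the anion's ligand charges sum to -5, so the complex anion is 2−.
A 1:1 salt means the cation carries the equal and opposite charge, 2+.
Cation: ligand charges sum to 0; for the ion to be 2+, Pd = +2.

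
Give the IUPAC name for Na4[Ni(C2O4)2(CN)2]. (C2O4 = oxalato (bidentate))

The 4 sodium counter-ions carry a total charge of +4, so each complex ion is 4−.
Ligand charges: 2×oxalato (-2 each), 2×cyano (-1 each); total -6. So Ni + (-6) = 4−, giving Ni = +2.
The complex ion is anionic, so nickel takes the -ate form nickelate(II).

sodium dicyanodioxalatonickelate(II)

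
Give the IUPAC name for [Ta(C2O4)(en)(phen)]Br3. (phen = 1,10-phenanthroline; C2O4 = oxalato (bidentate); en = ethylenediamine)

The 3 bromide counter-ions carry a total charge of -3, so each complex ion is 3+.
Ligand charges: 1×1,10-phenanthroline (neutral), 1×oxalato (-2 each), 1×ethylenediamine (neutral); total -2. So Ta + (-2) = 3+, giving Ta = +5.
Ligands are named alphabetically: ethylenediamine before oxalato before phenanthroline.

(ethylenediamine)oxalato(1,10-phenanthroline)tantalum(V) bromide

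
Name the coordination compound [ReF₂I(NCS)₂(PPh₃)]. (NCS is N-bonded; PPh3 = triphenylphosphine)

There is no counter-ion, so the complex is neutral overall.
Ligand charges: 2×isothiocyanato (-1 each), 1×triphenylphosphine (neutral), 2×fluoro (-1 each), 1×iodo (-1 each); total -5. So Re + (-5) = 0, giving Re = +5.
Ligands are named alphabetically: fluoro before iodo before isothiocyanato before triphenylphosphine.

difluoroiododiisothiocyanato(triphenylphosphine)rhenium(V)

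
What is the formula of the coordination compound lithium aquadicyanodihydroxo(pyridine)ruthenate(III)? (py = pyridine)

Li[Ru(CN)2(H2O)(OH)2(py)]

Ligands: 1 aqua (H2O, neutral), 1 pyridine (py, neutral), 2 hydroxo (OH, -1), 2 cyano (CN, -1). Ligand charge sum = -4.
With Ru in oxidation state +3, the complex ion is [Ru...]^1−.
Charge balance with lithium (+1) requires 1 complex ion per 1 lithium.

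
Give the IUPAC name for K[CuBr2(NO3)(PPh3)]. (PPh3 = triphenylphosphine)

The 1 potassium counter-ion carries a total charge of +1, so each complex ion is 1−.
Ligand charges: 2×bromo (-1 each), 1×triphenylphosphine (neutral), 1×nitrato (-1 each); total -3. So Cu + (-3) = 1−, giving Cu = +2.
The complex ion is anionic, so copper takes the -ate form cuprate(II).

potassium dibromonitrato(triphenylphosphine)cuprate(II)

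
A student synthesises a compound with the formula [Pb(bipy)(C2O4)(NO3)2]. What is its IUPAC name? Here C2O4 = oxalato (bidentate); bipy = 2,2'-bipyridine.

There is no counter-ion, so the complex is neutral overall.
Ligand charges: 1×oxalato (-2 each), 1×2,2'-bipyridine (neutral), 2×nitrato (-1 each); total -4. So Pb + (-4) = 0, giving Pb = +4.
Ligands are named alphabetically: bipyridine before nitrato before oxalato.

(2,2'-bipyridine)dinitratooxalatolead(IV)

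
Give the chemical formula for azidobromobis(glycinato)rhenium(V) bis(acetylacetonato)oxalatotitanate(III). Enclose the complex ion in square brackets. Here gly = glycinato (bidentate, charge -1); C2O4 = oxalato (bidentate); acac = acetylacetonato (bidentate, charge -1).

Cation [Re…]: ligand charges -4, Re(V) ⇒ ion charge 1+.
Anion [Ti…]: ligand charges -4, Ti(III) ⇒ ion charge 1−.
One 1+ cation balances one 1− anion.

[ReBr(gly)2(N3)][Ti(acac)2(C2O4)]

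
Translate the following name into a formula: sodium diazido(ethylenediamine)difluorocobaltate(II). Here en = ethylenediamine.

Ligands: 1 ethylenediamine (en, neutral), 2 azido (N3, -1), 2 fluoro (F, -1). Ligand charge sum = -4.
With Co in oxidation state +2, the complex ion is [Co...]^2−.
Charge balance with sodium (+1) requires 1 complex ion per 2 sodium.

Na2[Co(en)F2(N3)2]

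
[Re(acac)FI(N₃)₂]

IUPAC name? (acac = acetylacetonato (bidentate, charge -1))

There is no counter-ion, so the complex is neutral overall.
Ligand charges: 1×fluoro (-1 each), 1×iodo (-1 each), 2×azido (-1 each), 1×acetylacetonato (-1 each); total -5. So Re + (-5) = 0, giving Re = +5.
Ligands are named alphabetically: acetylacetonato before azido before fluoro before iodo.

(acetylacetonato)diazidofluoroiodorhenium(V)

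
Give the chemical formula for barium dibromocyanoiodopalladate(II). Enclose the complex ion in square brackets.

Ba[PdBr2(CN)I]

Ligands: 2 bromo (Br, -1), 1 iodo (I, -1), 1 cyano (CN, -1). Ligand charge sum = -4.
With Pd in oxidation state +2, the complex ion is [Pd...]^2−.
Charge balance with barium (+2) requires 1 complex ion per 1 barium.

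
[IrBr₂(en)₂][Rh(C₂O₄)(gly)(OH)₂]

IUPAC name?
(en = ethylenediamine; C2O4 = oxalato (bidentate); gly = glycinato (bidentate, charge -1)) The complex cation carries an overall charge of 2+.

dibromobis(ethylenediamine)iridium(IV) (glycinato)dihydroxooxalatorhodate(III)

The complex cation is given as 2+; its ligand charges sum to -2, so Ir = +4.
A 1:1 salt means the anion carries the equal and opposite charge, 2−.
Anion: ligand charges sum to -5; for the ion to be 2−, Rh = +3.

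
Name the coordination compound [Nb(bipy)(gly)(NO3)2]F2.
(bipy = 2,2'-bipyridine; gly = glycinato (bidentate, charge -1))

(2,2'-bipyridine)(glycinato)dinitratoniobium(V) fluoride

The 2 fluoride counter-ions carry a total charge of -2, so each complex ion is 2+.
Ligand charges: 1×2,2'-bipyridine (neutral), 2×nitrato (-1 each), 1×glycinato (-1 each); total -3. So Nb + (-3) = 2+, giving Nb = +5.
Ligands are named alphabetically: bipyridine before glycinato before nitrato.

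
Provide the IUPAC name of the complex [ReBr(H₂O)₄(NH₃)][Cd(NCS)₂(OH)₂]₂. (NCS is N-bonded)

amminetetraaquabromorhenium(V) dihydroxodiisothiocyanatocadmate(II)

Both ions are complex: the cation is named first with the plain metal name, the anion second with the -ate form; each ion's ligands are alphabetised independently.
Cadmium is always +2 in its complexes; the anion's ligand charges sum to -4, so the complex anion is 2−.
With 2 anions per cation, the cation must be 2×2 = 4+.
Cation: ligand charges sum to -1; for the ion to be 4+, Re = +5.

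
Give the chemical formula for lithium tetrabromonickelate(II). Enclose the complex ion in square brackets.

Ligands: 4 bromo (Br, -1). Ligand charge sum = -4.
With Ni in oxidation state +2, the complex ion is [Ni...]^2−.
Charge balance with lithium (+1) requires 1 complex ion per 2 lithium.

Li2[NiBr4]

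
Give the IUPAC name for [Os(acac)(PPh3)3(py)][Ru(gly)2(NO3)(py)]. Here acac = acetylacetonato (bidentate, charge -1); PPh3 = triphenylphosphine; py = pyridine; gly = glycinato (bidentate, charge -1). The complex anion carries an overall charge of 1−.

Both ions are complex: the cation is named first with the plain metal name, the anion second with the -ate form; each ion's ligands are alphabetised independently.
The complex anion is given as 1−; its ligand charges sum to -3, so Ru = +2.
A 1:1 salt means the cation carries the equal and opposite charge, 1+.
Cation: ligand charges sum to -1; for the ion to be 1+, Os = +2.

(acetylacetonato)(pyridine)tris(triphenylphosphine)osmium(II) bis(glycinato)nitrato(pyridine)ruthenate(II)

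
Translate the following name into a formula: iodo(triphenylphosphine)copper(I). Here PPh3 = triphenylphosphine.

Ligands: 1 iodo (I, -1), 1 triphenylphosphine (PPh3, neutral). Ligand charge sum = -1.
With Cu in oxidation state +1, the complex ion is [Cu...].

[CuI(PPh3)]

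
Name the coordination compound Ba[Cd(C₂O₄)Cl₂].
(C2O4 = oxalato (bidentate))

The 1 barium counter-ion carries a total charge of +2, so each complex ion is 2−.
Ligand charges: 2×chloro (-1 each), 1×oxalato (-2 each); total -4. So Cd + (-4) = 2−, giving Cd = +2.
The complex ion is anionic, so cadmium takes the -ate form cadmate(II).

barium dichlorooxalatocadmate(II)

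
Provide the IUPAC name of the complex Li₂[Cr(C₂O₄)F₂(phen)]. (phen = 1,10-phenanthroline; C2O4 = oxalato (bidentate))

The 2 lithium counter-ions carry a total charge of +2, so each complex ion is 2−.
Ligand charges: 1×1,10-phenanthroline (neutral), 1×oxalato (-2 each), 2×fluoro (-1 each); total -4. So Cr + (-4) = 2−, giving Cr = +2.
The complex ion is anionic, so chromium takes the -ate form chromate(II).

lithium difluorooxalato(1,10-phenanthroline)chromate(II)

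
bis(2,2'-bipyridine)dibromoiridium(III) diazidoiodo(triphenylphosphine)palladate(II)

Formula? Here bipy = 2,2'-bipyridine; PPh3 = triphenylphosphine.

Cation [Ir…]: ligand charges -2, Ir(III) ⇒ ion charge 1+.
Anion [Pd…]: ligand charges -3, Pd(II) ⇒ ion charge 1−.

[Ir(bipy)2Br2][PdI(N3)2(PPh3)]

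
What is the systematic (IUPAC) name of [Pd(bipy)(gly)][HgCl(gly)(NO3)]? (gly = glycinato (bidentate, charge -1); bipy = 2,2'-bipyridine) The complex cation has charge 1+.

(2,2'-bipyridine)(glycinato)palladium(II) chloro(glycinato)nitratomercurate(II)

Both ions are complex: the cation is named first with the plain metal name, the anion second with the -ate form; each ion's ligands are alphabetised independently.
The complex cation is given as 1+; its ligand charges sum to -1, so Pd = +2.
A 1:1 salt means the anion carries the equal and opposite charge, 1−.
Anion: ligand charges sum to -3; for the ion to be 1−, Hg = +2.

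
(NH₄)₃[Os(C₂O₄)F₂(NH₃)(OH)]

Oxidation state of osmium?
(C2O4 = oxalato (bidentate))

3 ammonium outside the brackets (+1 each) → the complex ion is 3−.
Ligand charges: 1×OH = -1; 1×NH3 neutral; 2×F = -2; 1×C2O4 = -2; sum -5.
Os + (-5) = 3− ⇒ Os is +2.

+2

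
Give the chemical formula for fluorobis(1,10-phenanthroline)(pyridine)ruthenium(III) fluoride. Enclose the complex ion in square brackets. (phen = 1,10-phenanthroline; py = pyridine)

[RuF(phen)2(py)]F2

Ligands: 2 1,10-phenanthroline (phen, neutral), 1 fluoro (F, -1), 1 pyridine (py, neutral). Ligand charge sum = -1.
With Ru in oxidation state +3, the complex ion is [Ru...]^2+.
Charge balance with fluoride (-1) requires 1 complex ion per 2 fluoride.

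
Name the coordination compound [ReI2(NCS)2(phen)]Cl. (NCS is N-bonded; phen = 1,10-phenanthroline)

The 1 chloride counter-ion carries a total charge of -1, so each complex ion is 1+.
Ligand charges: 2×iodo (-1 each), 2×isothiocyanato (-1 each), 1×1,10-phenanthroline (neutral); total -4. So Re + (-4) = 1+, giving Re = +5.
Ligands are named alphabetically: iodo before isothiocyanato before phenanthroline.

diiododiisothiocyanato(1,10-phenanthroline)rhenium(V) chloride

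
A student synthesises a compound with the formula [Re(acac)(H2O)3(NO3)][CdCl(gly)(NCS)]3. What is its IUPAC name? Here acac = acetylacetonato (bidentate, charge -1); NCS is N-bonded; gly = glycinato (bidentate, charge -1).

Both ions are complex: the cation is named first with the plain metal name, the anion second with the -ate form; each ion's ligands are alphabetised independently.
Cadmium is always +2 in its complexes; the anion's ligand charges sum to -3, so the complex anion is 1−.
With 3 anions per cation, the cation must be 3×1 = 3+.
Cation: ligand charges sum to -2; for the ion to be 3+, Re = +5.

(acetylacetonato)triaquanitratorhenium(V) chloro(glycinato)isothiocyanatocadmate(II)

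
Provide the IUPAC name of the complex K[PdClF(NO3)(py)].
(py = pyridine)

potassium chlorofluoronitrato(pyridine)palladate(II)

The 1 potassium counter-ion carries a total charge of +1, so each complex ion is 1−.
Ligand charges: 1×fluoro (-1 each), 1×chloro (-1 each), 1×pyridine (neutral), 1×nitrato (-1 each); total -3. So Pd + (-3) = 1−, giving Pd = +2.
Ligands are named alphabetically: chloro before fluoro before nitrato before pyridine.
The complex ion is anionic, so palladium takes the -ate form palladate(II).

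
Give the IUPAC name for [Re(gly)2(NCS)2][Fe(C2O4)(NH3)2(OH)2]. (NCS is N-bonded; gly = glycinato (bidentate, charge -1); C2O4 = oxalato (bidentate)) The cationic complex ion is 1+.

bis(glycinato)diisothiocyanatorhenium(V) diamminedihydroxooxalatoferrate(III)

The complex cation is given as 1+; its ligand charges sum to -4, so Re = +5.
A 1:1 salt means the anion carries the equal and opposite charge, 1−.
Anion: ligand charges sum to -4; for the ion to be 1−, Fe = +3.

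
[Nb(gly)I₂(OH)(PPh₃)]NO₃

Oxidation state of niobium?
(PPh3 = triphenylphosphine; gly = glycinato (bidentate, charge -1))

1 nitrate outside the brackets (-1 each) → the complex ion is 1+.
Ligand charges: 1×PPh3 neutral; 2×I = -2; 1×OH = -1; 1×gly = -1; sum -4.
Nb + (-4) = 1+ ⇒ Nb is +5.

+5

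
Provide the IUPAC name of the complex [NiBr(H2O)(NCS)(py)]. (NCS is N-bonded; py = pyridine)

aquabromoisothiocyanato(pyridine)nickel(II)

There is no counter-ion, so the complex is neutral overall.
Ligand charges: 1×aqua (neutral), 1×isothiocyanato (-1 each), 1×bromo (-1 each), 1×pyridine (neutral); total -2. So Ni + (-2) = 0, giving Ni = +2.
Ligands are named alphabetically: aqua before bromo before isothiocyanato before pyridine.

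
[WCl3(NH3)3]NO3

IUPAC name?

triamminetrichlorotungsten(IV) nitrate

The 1 nitrate counter-ion carries a total charge of -1, so each complex ion is 1+.
Ligand charges: 3×ammine (neutral), 3×chloro (-1 each); total -3. So W + (-3) = 1+, giving W = +4.
Ligands are named alphabetically: ammine before chloro.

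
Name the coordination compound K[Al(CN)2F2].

The 1 potassium counter-ion carries a total charge of +1, so each complex ion is 1−.
Ligand charges: 2×cyano (-1 each), 2×fluoro (-1 each); total -4. So Al + (-4) = 1−, giving Al = +3.
Ligands are named alphabetically: cyano before fluoro.
The complex ion is anionic, so aluminium takes the -ate form aluminate(III).

potassium dicyanodifluoroaluminate(III)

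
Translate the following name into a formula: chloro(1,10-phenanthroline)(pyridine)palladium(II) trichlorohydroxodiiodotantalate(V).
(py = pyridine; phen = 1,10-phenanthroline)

Cation [Pd…]: ligand charges -1, Pd(II) ⇒ ion charge 1+.
Anion [Ta…]: ligand charges -6, Ta(V) ⇒ ion charge 1−.

[PdCl(phen)(py)][TaCl3I2(OH)]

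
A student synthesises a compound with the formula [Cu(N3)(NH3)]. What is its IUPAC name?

ammineazidocopper(I)

There is no counter-ion, so the complex is neutral overall.
Ligand charges: 1×azido (-1 each), 1×ammine (neutral); total -1. So Cu + (-1) = 0, giving Cu = +1.
Ligands are named alphabetically: ammine before azido.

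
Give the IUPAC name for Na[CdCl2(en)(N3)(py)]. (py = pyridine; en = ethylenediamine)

The 1 sodium counter-ion carries a total charge of +1, so each complex ion is 1−.
Ligand charges: 1×pyridine (neutral), 1×ethylenediamine (neutral), 1×azido (-1 each), 2×chloro (-1 each); total -3. So Cd + (-3) = 1−, giving Cd = +2.
Ligands are named alphabetically: azido before chloro before ethylenediamine before pyridine.
The complex ion is anionic, so cadmium takes the -ate form cadmate(II).

sodium azidodichloro(ethylenediamine)(pyridine)cadmate(II)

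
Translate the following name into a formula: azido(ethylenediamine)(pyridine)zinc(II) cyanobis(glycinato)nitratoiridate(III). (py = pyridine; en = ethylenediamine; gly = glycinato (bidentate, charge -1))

Cation [Zn…]: ligand charges -1, Zn(II) ⇒ ion charge 1+.
Anion [Ir…]: ligand charges -4, Ir(III) ⇒ ion charge 1−.

[Zn(en)(N3)(py)][Ir(CN)(gly)2(NO3)]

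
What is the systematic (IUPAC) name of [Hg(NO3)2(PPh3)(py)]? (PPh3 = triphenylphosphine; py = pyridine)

dinitrato(pyridine)(triphenylphosphine)mercury(II)

There is no counter-ion, so the complex is neutral overall.
Ligand charges: 1×triphenylphosphine (neutral), 2×nitrato (-1 each), 1×pyridine (neutral); total -2. So Hg + (-2) = 0, giving Hg = +2.
Ligands are named alphabetically: nitrato before pyridine before triphenylphosphine.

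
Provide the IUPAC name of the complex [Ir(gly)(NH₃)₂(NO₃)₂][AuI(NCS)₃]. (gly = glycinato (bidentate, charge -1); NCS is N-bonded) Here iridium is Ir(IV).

Ir is given as +4; the cation's ligand charges sum to -3, so the complex cation is 1+.
A 1:1 salt means the anion carries the equal and opposite charge, 1−.
Anion: ligand charges sum to -4; for the ion to be 1−, Au = +3.

diammine(glycinato)dinitratoiridium(IV) iodotriisothiocyanatoaurate(III)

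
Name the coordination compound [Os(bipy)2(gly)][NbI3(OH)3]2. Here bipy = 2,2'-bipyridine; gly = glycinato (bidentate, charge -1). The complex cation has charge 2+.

bis(2,2'-bipyridine)(glycinato)osmium(III) trihydroxotriiodoniobate(V)

Both ions are complex: the cation is named first with the plain metal name, the anion second with the -ate form; each ion's ligands are alphabetised independently.
The complex cation is given as 2+; its ligand charges sum to -1, so Os = +3.
With 2 anions per cation, each anion must be 2/2 = 1−.
Anion: ligand charges sum to -6; for the ion to be 1−, Nb = +5.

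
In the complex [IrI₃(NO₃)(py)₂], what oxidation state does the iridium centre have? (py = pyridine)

No counter-ion: the bracketed complex is neutral.
Ligand charges: 2×py neutral; 3×I = -3; 1×NO3 = -1; sum -4.
Ir + (-4) = 0 ⇒ Ir is +4.

+4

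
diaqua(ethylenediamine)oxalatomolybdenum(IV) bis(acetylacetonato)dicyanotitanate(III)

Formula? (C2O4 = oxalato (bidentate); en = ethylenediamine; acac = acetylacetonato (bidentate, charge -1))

Cation [Mo…]: ligand charges -2, Mo(IV) ⇒ ion charge 2+.
Anion [Ti…]: ligand charges -4, Ti(III) ⇒ ion charge 1−.
One 2+ cation requires 2 of the 1− anion.

[Mo(C2O4)(en)(H2O)2][Ti(acac)2(CN)2]2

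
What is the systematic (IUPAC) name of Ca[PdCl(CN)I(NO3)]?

calcium chlorocyanoiodonitratopalladate(II)

The 1 calcium counter-ion carries a total charge of +2, so each complex ion is 2−.
Ligand charges: 1×nitrato (-1 each), 1×chloro (-1 each), 1×iodo (-1 each), 1×cyano (-1 each); total -4. So Pd + (-4) = 2−, giving Pd = +2.
The complex ion is anionic, so palladium takes the -ate form palladate(II).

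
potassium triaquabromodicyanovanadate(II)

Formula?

K[VBr(CN)2(H2O)3]

Ligands: 2 cyano (CN, -1), 1 bromo (Br, -1), 3 aqua (H2O, neutral). Ligand charge sum = -3.
Charge balance with potassium (+1) requires 1 complex ion per 1 potassium.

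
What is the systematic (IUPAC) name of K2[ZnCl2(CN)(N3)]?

The 2 potassium counter-ions carry a total charge of +2, so each complex ion is 2−.
Ligand charges: 1×azido (-1 each), 2×chloro (-1 each), 1×cyano (-1 each); total -4. So Zn + (-4) = 2−, giving Zn = +2.
The complex ion is anionic, so zinc takes the -ate form zincate(II).

potassium azidodichlorocyanozincate(II)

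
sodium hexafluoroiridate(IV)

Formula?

Ligands: 6 fluoro (F, -1). Ligand charge sum = -6.
Charge balance with sodium (+1) requires 1 complex ion per 2 sodium.

Na2[IrF6]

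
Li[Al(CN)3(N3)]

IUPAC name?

The 1 lithium counter-ion carries a total charge of +1, so each complex ion is 1−.
Ligand charges: 3×cyano (-1 each), 1×azido (-1 each); total -4. So Al + (-4) = 1−, giving Al = +3.
Ligands are named alphabetically: azido before cyano.
The complex ion is anionic, so aluminium takes the -ate form aluminate(III).

lithium azidotricyanoaluminate(III)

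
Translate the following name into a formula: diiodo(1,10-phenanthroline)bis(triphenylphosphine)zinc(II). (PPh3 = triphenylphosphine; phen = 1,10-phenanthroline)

Ligands: 2 triphenylphosphine (PPh3, neutral), 1 1,10-phenanthroline (phen, neutral), 2 iodo (I, -1). Ligand charge sum = -2.
With Zn in oxidation state +2, the complex ion is [Zn...].

[ZnI2(phen)(PPh3)2]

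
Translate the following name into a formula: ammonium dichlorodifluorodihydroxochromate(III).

(NH4)3[CrCl2F2(OH)2]

Ligands: 2 fluoro (F, -1), 2 chloro (Cl, -1), 2 hydroxo (OH, -1). Ligand charge sum = -6.
With Cr in oxidation state +3, the complex ion is [Cr...]^3−.
Charge balance with ammonium (+1) requires 1 complex ion per 3 ammonium.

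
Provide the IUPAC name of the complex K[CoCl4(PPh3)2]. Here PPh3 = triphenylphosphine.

potassium tetrachlorobis(triphenylphosphine)cobaltate(III)

The 1 potassium counter-ion carries a total charge of +1, so each complex ion is 1−.
Ligand charges: 4×chloro (-1 each), 2×triphenylphosphine (neutral); total -4. So Co + (-4) = 1−, giving Co = +3.
Ligands are named alphabetically: chloro before triphenylphosphine.
The complex ion is anionic, so cobalt takes the -ate form cobaltate(III).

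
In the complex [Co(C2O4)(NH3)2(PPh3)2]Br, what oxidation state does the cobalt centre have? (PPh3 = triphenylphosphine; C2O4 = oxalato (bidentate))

+3

1 bromide outside the brackets (-1 each) → the complex ion is 1+.
Ligand charges: 2×PPh3 neutral; 1×C2O4 = -2; 2×NH3 neutral; sum -2.
Co + (-2) = 1+ ⇒ Co is +3.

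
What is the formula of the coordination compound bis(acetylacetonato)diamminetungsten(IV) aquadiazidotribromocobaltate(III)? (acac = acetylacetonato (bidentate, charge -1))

[W(acac)2(NH3)2][CoBr3(H2O)(N3)2]

Cation [W…]: ligand charges -2, W(IV) ⇒ ion charge 2+.
Anion [Co…]: ligand charges -5, Co(III) ⇒ ion charge 2−.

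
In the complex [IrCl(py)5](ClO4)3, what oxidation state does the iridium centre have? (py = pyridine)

3 perchlorate outside the brackets (-1 each) → the complex ion is 3+.
Ligand charges: 1×Cl = -1; 5×py neutral; sum -1.
Ir + (-1) = 3+ ⇒ Ir is +4.

+4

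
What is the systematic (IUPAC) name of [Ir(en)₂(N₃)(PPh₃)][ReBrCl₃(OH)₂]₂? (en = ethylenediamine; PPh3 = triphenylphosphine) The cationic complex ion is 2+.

azidobis(ethylenediamine)(triphenylphosphine)iridium(III) bromotrichlorodihydroxorhenate(V)

The complex cation is given as 2+; its ligand charges sum to -1, so Ir = +3.
With 2 anions per cation, each anion must be 2/2 = 1−.
Anion: ligand charges sum to -6; for the ion to be 1−, Re = +5.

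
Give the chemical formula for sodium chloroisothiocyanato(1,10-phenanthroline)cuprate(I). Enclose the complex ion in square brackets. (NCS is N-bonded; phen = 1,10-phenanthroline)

Na[CuCl(NCS)(phen)]

Ligands: 1 chloro (Cl, -1), 1 isothiocyanato (NCS, -1), 1 1,10-phenanthroline (phen, neutral). Ligand charge sum = -2.
Charge balance with sodium (+1) requires 1 complex ion per 1 sodium.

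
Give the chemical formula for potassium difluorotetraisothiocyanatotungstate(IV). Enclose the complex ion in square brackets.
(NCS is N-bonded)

Ligands: 4 isothiocyanato (NCS, -1), 2 fluoro (F, -1). Ligand charge sum = -6.
Charge balance with potassium (+1) requires 1 complex ion per 2 potassium.

K2[WF2(NCS)4]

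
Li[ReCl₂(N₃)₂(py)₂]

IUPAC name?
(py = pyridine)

The 1 lithium counter-ion carries a total charge of +1, so each complex ion is 1−.
Ligand charges: 2×pyridine (neutral), 2×azido (-1 each), 2×chloro (-1 each); total -4. So Re + (-4) = 1−, giving Re = +3.
Ligands are named alphabetically: azido before chloro before pyridine.
The complex ion is anionic, so rhenium takes the -ate form rhenate(III).

lithium diazidodichlorobis(pyridine)rhenate(III)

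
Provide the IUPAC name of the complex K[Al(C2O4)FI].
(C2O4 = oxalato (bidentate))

potassium fluoroiodooxalatoaluminate(III)

The 1 potassium counter-ion carries a total charge of +1, so each complex ion is 1−.
Ligand charges: 1×oxalato (-2 each), 1×iodo (-1 each), 1×fluoro (-1 each); total -4. So Al + (-4) = 1−, giving Al = +3.
Ligands are named alphabetically: fluoro before iodo before oxalato.
The complex ion is anionic, so aluminium takes the -ate form aluminate(III).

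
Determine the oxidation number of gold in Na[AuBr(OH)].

+1

1 sodium outside the brackets (+1 each) → the complex ion is 1−.
Ligand charges: 1×Br = -1; 1×OH = -1; sum -2.
Au + (-2) = 1− ⇒ Au is +1.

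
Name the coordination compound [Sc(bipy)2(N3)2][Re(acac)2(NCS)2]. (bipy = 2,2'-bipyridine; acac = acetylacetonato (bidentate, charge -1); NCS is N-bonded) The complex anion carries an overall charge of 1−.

Both ions are complex: the cation is named first with the plain metal name, the anion second with the -ate form; each ion's ligands are alphabetised independently.
The complex anion is given as 1−; its ligand charges sum to -4, so Re = +3.
A 1:1 salt means the cation carries the equal and opposite charge, 1+.
Cation: ligand charges sum to -2; for the ion to be 1+, Sc = +3.

diazidobis(2,2'-bipyridine)scandium(III) bis(acetylacetonato)diisothiocyanatorhenate(III)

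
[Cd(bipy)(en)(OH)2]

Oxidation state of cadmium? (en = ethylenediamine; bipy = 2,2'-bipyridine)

No counter-ion: the bracketed complex is neutral.
Ligand charges: 2×OH = -2; 1×en neutral; 1×bipy neutral; sum -2.
Cd + (-2) = 0 ⇒ Cd is +2.

+2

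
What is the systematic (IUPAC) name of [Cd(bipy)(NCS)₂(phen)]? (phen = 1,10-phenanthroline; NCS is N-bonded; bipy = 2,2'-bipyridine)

(2,2'-bipyridine)diisothiocyanato(1,10-phenanthroline)cadmium(II)

There is no counter-ion, so the complex is neutral overall.
Ligand charges: 1×1,10-phenanthroline (neutral), 2×isothiocyanato (-1 each), 1×2,2'-bipyridine (neutral); total -2. So Cd + (-2) = 0, giving Cd = +2.
Ligands are named alphabetically: bipyridine before isothiocyanato before phenanthroline.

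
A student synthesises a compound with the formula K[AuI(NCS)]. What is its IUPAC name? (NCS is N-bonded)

The 1 potassium counter-ion carries a total charge of +1, so each complex ion is 1−.
Ligand charges: 1×isothiocyanato (-1 each), 1×iodo (-1 each); total -2. So Au + (-2) = 1−, giving Au = +1.
Ligands are named alphabetically: iodo before isothiocyanato.
The complex ion is anionic, so gold takes the -ate form aurate(I).

potassium iodoisothiocyanatoaurate(I)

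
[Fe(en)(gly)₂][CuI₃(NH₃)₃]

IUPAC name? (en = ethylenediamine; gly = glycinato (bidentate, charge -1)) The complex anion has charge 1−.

(ethylenediamine)bis(glycinato)iron(III) triamminetriiodocuprate(II)

The complex anion is given as 1−; its ligand charges sum to -3, so Cu = +2.
A 1:1 salt means the cation carries the equal and opposite charge, 1+.
Cation: ligand charges sum to -2; for the ion to be 1+, Fe = +3.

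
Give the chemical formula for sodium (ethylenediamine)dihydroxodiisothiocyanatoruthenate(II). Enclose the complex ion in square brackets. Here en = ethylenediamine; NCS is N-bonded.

Ligands: 1 ethylenediamine (en, neutral), 2 isothiocyanato (NCS, -1), 2 hydroxo (OH, -1). Ligand charge sum = -4.
With Ru in oxidation state +2, the complex ion is [Ru...]^2−.
Charge balance with sodium (+1) requires 1 complex ion per 2 sodium.

Na2[Ru(en)(NCS)2(OH)2]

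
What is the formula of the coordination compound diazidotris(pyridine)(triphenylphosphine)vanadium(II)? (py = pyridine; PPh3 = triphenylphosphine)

Ligands: 2 azido (N3, -1), 3 pyridine (py, neutral), 1 triphenylphosphine (PPh3, neutral). Ligand charge sum = -2.
With V in oxidation state +2, the complex ion is [V...].

[V(N3)2(PPh3)(py)3]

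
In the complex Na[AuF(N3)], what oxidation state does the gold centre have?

+1

1 sodium outside the brackets (+1 each) → the complex ion is 1−.
Ligand charges: 1×F = -1; 1×N3 = -1; sum -2.
Au + (-2) = 1− ⇒ Au is +1.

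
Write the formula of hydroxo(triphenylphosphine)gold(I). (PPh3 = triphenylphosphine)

[Au(OH)(PPh3)]

Ligands: 1 triphenylphosphine (PPh3, neutral), 1 hydroxo (OH, -1). Ligand charge sum = -1.
With Au in oxidation state +1, the complex ion is [Au...].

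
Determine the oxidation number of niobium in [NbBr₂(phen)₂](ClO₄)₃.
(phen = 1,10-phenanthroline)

+5

3 perchlorate outside the brackets (-1 each) → the complex ion is 3+.
Ligand charges: 2×phen neutral; 2×Br = -2; sum -2.
Nb + (-2) = 3+ ⇒ Nb is +5.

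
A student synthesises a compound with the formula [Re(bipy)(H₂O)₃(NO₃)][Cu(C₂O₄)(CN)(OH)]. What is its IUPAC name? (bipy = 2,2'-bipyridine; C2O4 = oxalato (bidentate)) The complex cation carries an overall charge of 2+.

Both ions are complex: the cation is named first with the plain metal name, the anion second with the -ate form; each ion's ligands are alphabetised independently.
The complex cation is given as 2+; its ligand charges sum to -1, so Re = +3.
A 1:1 salt means the anion carries the equal and opposite charge, 2−.
Anion: ligand charges sum to -4; for the ion to be 2−, Cu = +2.

triaqua(2,2'-bipyridine)nitratorhenium(III) cyanohydroxooxalatocuprate(II)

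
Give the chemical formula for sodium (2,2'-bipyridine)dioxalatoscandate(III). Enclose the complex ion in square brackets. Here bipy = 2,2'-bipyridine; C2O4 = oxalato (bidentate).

Na[Sc(bipy)(C2O4)2]

Ligands: 1 2,2'-bipyridine (bipy, neutral), 2 oxalato (C2O4, -2). Ligand charge sum = -4.
With Sc in oxidation state +3, the complex ion is [Sc...]^1−.
Charge balance with sodium (+1) requires 1 complex ion per 1 sodium.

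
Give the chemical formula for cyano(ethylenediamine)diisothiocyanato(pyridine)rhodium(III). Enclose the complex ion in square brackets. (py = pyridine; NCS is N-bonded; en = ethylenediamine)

[Rh(CN)(en)(NCS)2(py)]

Ligands: 1 pyridine (py, neutral), 2 isothiocyanato (NCS, -1), 1 ethylenediamine (en, neutral), 1 cyano (CN, -1). Ligand charge sum = -3.
With Rh in oxidation state +3, the complex ion is [Rh...].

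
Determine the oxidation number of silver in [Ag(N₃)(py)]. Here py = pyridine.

+1

No counter-ion: the bracketed complex is neutral.
Ligand charges: 1×py neutral; 1×N3 = -1; sum -1.
Ag + (-1) = 0 ⇒ Ag is +1.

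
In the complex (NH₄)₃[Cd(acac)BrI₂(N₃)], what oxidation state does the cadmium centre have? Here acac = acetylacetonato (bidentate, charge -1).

3 ammonium outside the brackets (+1 each) → the complex ion is 3−.
Ligand charges: 1×acac = -1; 1×N3 = -1; 2×I = -2; 1×Br = -1; sum -5.
Cd + (-5) = 3− ⇒ Cd is +2.

+2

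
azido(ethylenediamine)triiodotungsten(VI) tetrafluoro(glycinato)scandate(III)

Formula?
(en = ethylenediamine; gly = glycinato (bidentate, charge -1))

Cation [W…]: ligand charges -4, W(VI) ⇒ ion charge 2+.
Anion [Sc…]: ligand charges -5, Sc(III) ⇒ ion charge 2−.
One 2+ cation balances one 2− anion.

[W(en)I3(N3)][ScF4(gly)]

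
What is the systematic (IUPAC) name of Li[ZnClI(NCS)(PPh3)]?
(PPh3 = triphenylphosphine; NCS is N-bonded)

lithium chloroiodoisothiocyanato(triphenylphosphine)zincate(II)

The 1 lithium counter-ion carries a total charge of +1, so each complex ion is 1−.
Ligand charges: 1×triphenylphosphine (neutral), 1×chloro (-1 each), 1×isothiocyanato (-1 each), 1×iodo (-1 each); total -3. So Zn + (-3) = 1−, giving Zn = +2.
Ligands are named alphabetically: chloro before iodo before isothiocyanato before triphenylphosphine.
The complex ion is anionic, so zinc takes the -ate form zincate(II).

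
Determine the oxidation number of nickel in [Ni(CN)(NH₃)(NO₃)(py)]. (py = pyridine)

No counter-ion: the bracketed complex is neutral.
Ligand charges: 1×py neutral; 1×NH3 neutral; 1×NO3 = -1; 1×CN = -1; sum -2.
Ni + (-2) = 0 ⇒ Ni is +2.

+2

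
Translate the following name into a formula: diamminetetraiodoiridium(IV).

[IrI4(NH3)2]

Ligands: 4 iodo (I, -1), 2 ammine (NH3, neutral). Ligand charge sum = -4.
With Ir in oxidation state +4, the complex ion is [Ir...].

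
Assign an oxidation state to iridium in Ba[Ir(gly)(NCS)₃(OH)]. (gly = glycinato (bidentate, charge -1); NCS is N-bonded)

+3

1 barium outside the brackets (+2 each) → the complex ion is 2−.
Ligand charges: 1×OH = -1; 1×gly = -1; 3×NCS = -3; sum -5.
Ir + (-5) = 2− ⇒ Ir is +3.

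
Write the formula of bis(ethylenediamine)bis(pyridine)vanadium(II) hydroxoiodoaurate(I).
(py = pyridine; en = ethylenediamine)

Cation [V…]: ligand charges 0, V(II) ⇒ ion charge 2+.
Anion [Au…]: ligand charges -2, Au(I) ⇒ ion charge 1−.
One 2+ cation requires 2 of the 1− anion.

[V(en)2(py)2][AuI(OH)]2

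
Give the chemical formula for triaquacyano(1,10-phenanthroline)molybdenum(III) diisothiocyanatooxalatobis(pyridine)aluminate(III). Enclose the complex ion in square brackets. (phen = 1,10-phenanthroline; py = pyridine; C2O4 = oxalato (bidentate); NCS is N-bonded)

Cation [Mo…]: ligand charges -1, Mo(III) ⇒ ion charge 2+.
Anion [Al…]: ligand charges -4, Al(III) ⇒ ion charge 1−.

[Mo(CN)(H2O)3(phen)][Al(C2O4)(NCS)2(py)2]2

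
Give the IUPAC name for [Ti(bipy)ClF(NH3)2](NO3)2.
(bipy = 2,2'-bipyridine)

The 2 nitrate counter-ions carry a total charge of -2, so each complex ion is 2+.
Ligand charges: 1×fluoro (-1 each), 2×ammine (neutral), 1×chloro (-1 each), 1×2,2'-bipyridine (neutral); total -2. So Ti + (-2) = 2+, giving Ti = +4.
Ligands are named alphabetically: ammine before bipyridine before chloro before fluoro.

diammine(2,2'-bipyridine)chlorofluorotitanium(IV) nitrate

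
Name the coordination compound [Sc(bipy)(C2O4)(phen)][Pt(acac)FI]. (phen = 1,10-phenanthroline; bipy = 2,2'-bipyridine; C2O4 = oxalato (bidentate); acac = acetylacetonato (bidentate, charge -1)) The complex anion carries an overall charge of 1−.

Both ions are complex: the cation is named first with the plain metal name, the anion second with the -ate form; each ion's ligands are alphabetised independently.
The complex anion is given as 1−; its ligand charges sum to -3, so Pt = +2.
A 1:1 salt means the cation carries the equal and opposite charge, 1+.
Cation: ligand charges sum to -2; for the ion to be 1+, Sc = +3.

(2,2'-bipyridine)oxalato(1,10-phenanthroline)scandium(III) (acetylacetonato)fluoroiodoplatinate(II)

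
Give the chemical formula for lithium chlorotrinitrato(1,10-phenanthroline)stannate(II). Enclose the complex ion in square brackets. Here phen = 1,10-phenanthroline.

Ligands: 3 nitrato (NO3, -1), 1 chloro (Cl, -1), 1 1,10-phenanthroline (phen, neutral). Ligand charge sum = -4.
With Sn in oxidation state +2, the complex ion is [Sn...]^2−.
Charge balance with lithium (+1) requires 1 complex ion per 2 lithium.

Li2[SnCl(NO3)3(phen)]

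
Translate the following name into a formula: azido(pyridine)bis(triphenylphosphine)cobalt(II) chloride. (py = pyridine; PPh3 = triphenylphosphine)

[Co(N3)(PPh3)2(py)]Cl

Ligands: 1 pyridine (py, neutral), 1 azido (N3, -1), 2 triphenylphosphine (PPh3, neutral). Ligand charge sum = -1.
Charge balance with chloride (-1) requires 1 complex ion per 1 chloride.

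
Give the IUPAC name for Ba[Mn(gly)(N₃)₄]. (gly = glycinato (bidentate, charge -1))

The 1 barium counter-ion carries a total charge of +2, so each complex ion is 2−.
Ligand charges: 4×azido (-1 each), 1×glycinato (-1 each); total -5. So Mn + (-5) = 2−, giving Mn = +3.
The complex ion is anionic, so manganese takes the -ate form manganate(III).

barium tetraazido(glycinato)manganate(III)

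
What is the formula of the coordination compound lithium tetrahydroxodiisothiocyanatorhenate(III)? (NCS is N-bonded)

Ligands: 2 isothiocyanato (NCS, -1), 4 hydroxo (OH, -1). Ligand charge sum = -6.
Charge balance with lithium (+1) requires 1 complex ion per 3 lithium.

Li3[Re(NCS)2(OH)4]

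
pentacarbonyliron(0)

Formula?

Ligands: 5 carbonyl (CO, neutral). Ligand charge sum = 0.
With Fe in oxidation state 0, the complex ion is [Fe...].

[Fe(CO)5]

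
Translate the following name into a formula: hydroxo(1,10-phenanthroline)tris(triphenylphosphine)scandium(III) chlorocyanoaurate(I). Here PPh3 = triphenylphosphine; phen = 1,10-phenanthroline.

Cation [Sc…]: ligand charges -1, Sc(III) ⇒ ion charge 2+.
Anion [Au…]: ligand charges -2, Au(I) ⇒ ion charge 1−.

[Sc(OH)(phen)(PPh3)3][AuCl(CN)]2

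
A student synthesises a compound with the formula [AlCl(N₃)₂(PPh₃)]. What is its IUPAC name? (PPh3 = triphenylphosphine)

diazidochloro(triphenylphosphine)aluminium(III)

There is no counter-ion, so the complex is neutral overall.
Ligand charges: 1×triphenylphosphine (neutral), 1×chloro (-1 each), 2×azido (-1 each); total -3. So Al + (-3) = 0, giving Al = +3.
Ligands are named alphabetically: azido before chloro before triphenylphosphine.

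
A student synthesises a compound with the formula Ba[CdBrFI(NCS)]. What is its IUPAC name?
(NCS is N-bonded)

The 1 barium counter-ion carries a total charge of +2, so each complex ion is 2−.
Ligand charges: 1×fluoro (-1 each), 1×isothiocyanato (-1 each), 1×bromo (-1 each), 1×iodo (-1 each); total -4. So Cd + (-4) = 2−, giving Cd = +2.
The complex ion is anionic, so cadmium takes the -ate form cadmate(II).

barium bromofluoroiodoisothiocyanatocadmate(II)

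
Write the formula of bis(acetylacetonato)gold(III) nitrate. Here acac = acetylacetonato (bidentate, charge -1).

[Au(acac)2]NO3

Ligands: 2 acetylacetonato (acac, -1). Ligand charge sum = -2.
Charge balance with nitrate (-1) requires 1 complex ion per 1 nitrate.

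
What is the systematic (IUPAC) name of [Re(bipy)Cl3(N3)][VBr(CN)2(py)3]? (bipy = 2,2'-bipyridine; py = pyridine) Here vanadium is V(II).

azido(2,2'-bipyridine)trichlororhenium(V) bromodicyanotris(pyridine)vanadate(II)

Both ions are complex: the cation is named first with the plain metal name, the anion second with the -ate form; each ion's ligands are alphabetised independently.
V is given as +2; the anion's ligand charges sum to -3, so the complex anion is 1−.
A 1:1 salt means the cation carries the equal and opposite charge, 1+.
Cation: ligand charges sum to -4; for the ion to be 1+, Re = +5.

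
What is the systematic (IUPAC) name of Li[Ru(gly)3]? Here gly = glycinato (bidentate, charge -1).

lithium tris(glycinato)ruthenate(II)

The 1 lithium counter-ion carries a total charge of +1, so each complex ion is 1−.
Ligand charges: 3×glycinato (-1 each); total -3. So Ru + (-3) = 1−, giving Ru = +2.
The complex ion is anionic, so ruthenium takes the -ate form ruthenate(II).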